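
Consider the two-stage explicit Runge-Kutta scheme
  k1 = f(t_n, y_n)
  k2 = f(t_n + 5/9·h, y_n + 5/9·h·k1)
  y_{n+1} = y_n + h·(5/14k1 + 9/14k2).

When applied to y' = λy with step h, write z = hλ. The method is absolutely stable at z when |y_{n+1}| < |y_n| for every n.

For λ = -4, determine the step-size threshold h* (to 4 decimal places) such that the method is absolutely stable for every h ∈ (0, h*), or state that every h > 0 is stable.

(-2.8000,0); λ=-4 ⇒ h* = (14/5)/4 = 0.7000.

Test eqn y'=λy, z=hλ:
  k1=λy_n ⇒ h·k1=z·y_n;  k2=λ(1+5/9z)y_n ⇒ h·k2=z(1+5/9z)y_n
  y_{n+1}/y_n = 1 + 5/14z + 9/14z(1+5/9z) = 1 + z + 5/14z²
  ⇒ R(z) = 1 + z + 5/14z².

Boundary: |R(x)|=1, x<0.
x=-1.14: |R|=0.3241
R=1: x+5/14x²=0 ⇒ x=−14/5=-2.8000; min R=1−1/(4·5/14)=0.3000>−1
Confirm numerically:
  x=-2.043: |R|=0.44766 <1
  x=-1.517: |R|=0.30489 <1
  x=-1.461: |R|=0.30133 <1
  x=-3.254: |R|=1.52761 >1
  x=-2.884: |R|=1.08652 >1
So |R|<1 on (-2.8000, 0).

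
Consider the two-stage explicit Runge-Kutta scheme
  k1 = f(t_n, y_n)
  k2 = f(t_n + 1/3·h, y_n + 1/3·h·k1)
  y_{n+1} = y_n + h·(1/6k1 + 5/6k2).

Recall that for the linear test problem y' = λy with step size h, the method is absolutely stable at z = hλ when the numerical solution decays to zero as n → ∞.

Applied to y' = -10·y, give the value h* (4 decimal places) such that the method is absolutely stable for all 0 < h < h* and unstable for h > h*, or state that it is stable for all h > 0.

Test eqn y'=λy, z=hλ:
  k1=λy_n ⇒ h·k1=z·y_n;  k2=λ(1+1/3z)y_n ⇒ h·k2=z(1+1/3z)y_n
  y_{n+1}/y_n = 1 + 1/6z + 5/6z(1+1/3z) = 1 + z + 5/18z²
  ⇒ R(z) = 1 + z + 5/18z².

Solve |R(x)|<1 on ℝ⁻.
x=-1.36: |R|=0.1538
R=1: x+5/18x²=0 ⇒ x=−18/5=-3.6000; min R=1−1/(4·5/18)=0.1000>−1
Confirm numerically:
  x=-3.365: |R|=0.78034 <1
  x=-2.042: |R|=0.11627 <1
  x=-1.600: |R|=0.11111 <1
  x=-1.537: |R|=0.11921 <1
  x=-4.098: |R|=1.56689 >1
  x=-4.024: |R|=1.47394 >1
So |R|<1 on (-3.6000, 0).

(-3.6000,0); λ=-10 ⇒ h* = (18/5)/10 = 0.3600.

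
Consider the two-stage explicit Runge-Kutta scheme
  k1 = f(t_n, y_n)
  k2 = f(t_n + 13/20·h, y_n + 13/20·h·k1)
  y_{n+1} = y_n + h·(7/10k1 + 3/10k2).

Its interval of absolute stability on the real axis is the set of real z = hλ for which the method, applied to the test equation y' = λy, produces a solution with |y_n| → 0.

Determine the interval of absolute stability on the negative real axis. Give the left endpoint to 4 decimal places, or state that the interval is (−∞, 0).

On y'=λy, z=hλ:
  k1=λy_n ⇒ h·k1=z·y_n;  k2=λ(1+13/20z)y_n ⇒ h·k2=z(1+13/20z)y_n
  y_{n+1}/y_n = 1 + 7/10z + 3/10z(1+13/20z) = 1 + z + 39/200z²
  so R(z) = 1 + z + 39/200z².

Need |R(x)|<1, x<0.
x=-1.1: |R|=0.1359
R=1: x+39/200x²=0 ⇒ x=−200/39=-5.1282; min R=1−1/(4·39/200)=-0.2821>−1
Confirm numerically:
  x=-3.377: |R|=0.15319 <1
  x=-3.021: |R|=0.24134 <1
  x=-2.513: |R|=0.28154 <1
  x=-5.626: |R|=1.54612 >1
  x=-5.241: |R|=1.11528 >1
Stable set (-5.1282, 0).

(-5.1282, 0).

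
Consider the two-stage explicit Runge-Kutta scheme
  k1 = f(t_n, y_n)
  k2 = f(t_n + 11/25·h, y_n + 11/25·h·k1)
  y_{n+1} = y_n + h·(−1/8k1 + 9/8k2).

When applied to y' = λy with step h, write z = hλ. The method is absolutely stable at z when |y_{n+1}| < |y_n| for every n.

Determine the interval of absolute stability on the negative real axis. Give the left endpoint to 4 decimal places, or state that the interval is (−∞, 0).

On y'=λy, z=hλ:
  k1=λy_n ⇒ h·k1=z·y_n;  k2=λ(1+11/25z)y_n ⇒ h·k2=z(1+11/25z)y_n
  y_{n+1}/y_n = 1 − 1/8z + 9/8z(1+11/25z) = 1 + z + 99/200z²
  R(z) = 1 + z + 99/200z².

Need |R(x)|<1, x<0.
x=-0.91: |R|=0.4999
R=1: x+99/200x²=0 ⇒ x=−200/99=-2.0202; min R=1−1/(4·99/200)=0.4949>−1
Confirm numerically:
  x=-1.946: |R|=0.92852 <1
  x=-1.358: |R|=0.55486 <1
  x=-1.117: |R|=0.50061 <1
  x=-0.975: |R|=0.49556 <1
  x=-2.542: |R|=1.65657 >1
  x=-2.338: |R|=1.36779 >1
  x=-2.092: |R|=1.07435 >1
Interval (-2.0202, 0).

(-2.0202, 0).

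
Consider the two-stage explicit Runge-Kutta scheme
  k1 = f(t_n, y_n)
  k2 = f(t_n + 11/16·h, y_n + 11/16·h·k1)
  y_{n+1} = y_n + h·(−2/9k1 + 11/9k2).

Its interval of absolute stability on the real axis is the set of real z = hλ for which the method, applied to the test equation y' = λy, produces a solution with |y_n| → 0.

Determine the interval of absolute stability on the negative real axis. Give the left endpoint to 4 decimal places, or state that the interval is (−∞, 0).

z∈(-1.1901,0).

On y'=λy, z=hλ:
  k1=λy_n ⇒ h·k1=z·y_n;  k2=λ(1+11/16z)y_n ⇒ h·k2=z(1+11/16z)y_n
  y_{n+1}/y_n = 1 − 2/9z + 11/9z(1+11/16z) = 1 + z + 121/144z²
  ⇒ R(z) = 1 + z + 121/144z².

Need |R(x)|<1, x<0.
x=-0.64: |R|=0.7042
R=1: x+121/144x²=0 ⇒ x=−144/121=-1.1901; min R=1−1/(4·121/144)=0.7025>−1
Confirm numerically:
  x=-0.925: |R|=0.79396 <1
  x=-0.833: |R|=0.75006 <1
  x=-0.745: |R|=0.72138 <1
  x=-0.698: |R|=0.71139 <1
  x=-1.741: |R|=1.80595 >1
  x=-1.526: |R|=1.43073 >1
  x=-1.214: |R|=1.02440 >1
Stable set (-1.1901, 0).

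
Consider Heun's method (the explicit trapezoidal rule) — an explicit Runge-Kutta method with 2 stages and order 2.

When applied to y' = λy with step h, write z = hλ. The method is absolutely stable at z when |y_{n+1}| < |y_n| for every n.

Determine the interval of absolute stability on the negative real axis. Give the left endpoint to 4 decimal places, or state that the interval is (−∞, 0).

(-2.0000, 0).

With y'=λy (z=hλ):
  order 2, 2-stage ⇒ R(z)=1+z+z^2/2
  (e.g. R(-0.76)=0.52880, |R|=0.52880)

Need |R(x)|<1, x<0.
x=-0.76: |R|=0.5288
|R(-2.07)|=1.0724 |R(-1.43)|=0.5924 |R(-1.29)|=0.5421
Bisect:
  x_lo=-2.4773 |R|=1.5912  x_hi=-0.2230 |R|=0.8019
  mid=-1.35016 |R|=0.56131 →hi
  mid=-1.91374 |R|=0.91746 →hi
  mid=-2.19553 |R|=1.21465 →lo
  mid=-2.05464 |R|=1.05613 →lo
  mid=-1.98419 |R|=0.98432 →hi
  mid=-2.01942 |R|=1.01960 →lo
  mid=-2.00180 |R|=1.00181 →lo
  ...
  [-2.00001,-1.99988] ⇒ x*=-2.0000
Interval (-2.0000, 0).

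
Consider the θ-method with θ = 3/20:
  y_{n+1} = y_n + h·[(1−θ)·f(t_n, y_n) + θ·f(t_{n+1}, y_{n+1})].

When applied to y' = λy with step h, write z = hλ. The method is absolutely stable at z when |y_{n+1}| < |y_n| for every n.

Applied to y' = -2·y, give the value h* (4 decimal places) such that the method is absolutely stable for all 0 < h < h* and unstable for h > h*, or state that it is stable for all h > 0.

With y'=λy (z=hλ):
  y_{n+1} = y_n + z·[17/20·y_n + 3/20·y_{n+1}] ⇒ (1 − 3/20z)y_{n+1} = (1 + 17/20z)y_n
  so R(z) = (1 + 17/20z)/(1 − 3/20z).

Need |R(x)|<1, x<0.
x=-1.1: |R|=0.0558
R=−1: 1+17/20x = −1+3/20x ⇒ -7/10x=2 ⇒ x=2/(-7/10)=-2.8571
Confirm numerically:
  x=-2.534: |R|=0.83610 <1
  x=-1.632: |R|=0.31105 <1
  x=-1.576: |R|=0.27467 <1
  x=-1.449: |R|=0.19029 <1
  x=-3.132: |R|=1.13090 >1
  x=-3.128: |R|=1.12905 >1
  x=-2.976: |R|=1.05752 >1
So |R|<1 on (-2.8571, 0).

(-2.8571,0); λ=-2 ⇒ h* = (20/7)/2 = 1.4286.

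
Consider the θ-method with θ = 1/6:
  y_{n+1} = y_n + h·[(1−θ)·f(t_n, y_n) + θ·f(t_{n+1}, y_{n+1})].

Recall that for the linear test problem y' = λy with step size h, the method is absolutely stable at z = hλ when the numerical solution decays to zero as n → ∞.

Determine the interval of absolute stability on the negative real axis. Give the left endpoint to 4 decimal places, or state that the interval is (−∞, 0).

Set f=λy, z=hλ:
  y_{n+1} = y_n + z·[5/6·y_n + 1/6·y_{n+1}] ⇒ (1 − 1/6z)y_{n+1} = (1 + 5/6z)y_n
  ⇒ R(z) = (1 + 5/6z)/(1 − 1/6z).

Need |R(x)|<1, x<0.
x=-1.24: |R|=0.0276
R=−1: 1+5/6x = −1+1/6x ⇒ -2/3x=2 ⇒ x=2/(-2/3)=-3.0000
Confirm numerically:
  x=-2.766: |R|=0.89322 <1
  x=-2.006: |R|=0.50337 <1
  x=-1.769: |R|=0.36620 <1
  x=-1.444: |R|=0.16389 <1
  x=-3.317: |R|=1.13610 >1
  x=-3.206: |R|=1.08951 >1
  x=-3.199: |R|=1.08653 >1
So |R|<1 on (-3.0000, 0).

(-3.0000, 0).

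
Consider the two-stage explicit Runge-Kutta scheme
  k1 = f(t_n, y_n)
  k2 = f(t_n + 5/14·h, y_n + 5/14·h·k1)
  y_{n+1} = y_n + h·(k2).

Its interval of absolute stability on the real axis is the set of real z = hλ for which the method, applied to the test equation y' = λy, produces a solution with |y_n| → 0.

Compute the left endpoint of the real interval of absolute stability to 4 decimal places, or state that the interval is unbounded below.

Test eqn y'=λy, z=hλ:
  k1=λy_n ⇒ h·k1=z·y_n;  k2=λ(1+5/14z)y_n ⇒ h·k2=z(1+5/14z)y_n
  y_{n+1}/y_n = 1 + z(1+5/14z) = 1 + z + 5/14z²
  Hence R(z) = 1 + z + 5/14z².

Solve |R(x)|<1 on ℝ⁻.
x=-0.59: |R|=0.5343
R=1: x+5/14x²=0 ⇒ x=−14/5=-2.8000; min R=1−1/(4·5/14)=0.3000>−1
Confirm numerically:
  x=-2.286: |R|=0.58036 <1
  x=-1.850: |R|=0.37232 <1
  x=-1.355: |R|=0.30072 <1
  x=-3.344: |R|=1.64969 >1
  x=-3.132: |R|=1.37137 >1
  x=-2.869: |R|=1.07070 >1
Stable set (-2.8000, 0).

z* = -2.8000.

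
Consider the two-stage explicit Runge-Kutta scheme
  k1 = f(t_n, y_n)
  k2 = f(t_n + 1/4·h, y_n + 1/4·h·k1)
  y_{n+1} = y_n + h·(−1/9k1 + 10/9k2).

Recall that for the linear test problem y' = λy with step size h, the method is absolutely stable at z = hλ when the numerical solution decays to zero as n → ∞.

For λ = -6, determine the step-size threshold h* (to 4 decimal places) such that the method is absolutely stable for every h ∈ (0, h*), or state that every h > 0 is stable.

(-3.6000,0); λ=-6 ⇒ h* = (18/5)/6 = 0.6000.

Set f=λy, z=hλ:
  k1=λy_n ⇒ h·k1=z·y_n;  k2=λ(1+1/4z)y_n ⇒ h·k2=z(1+1/4z)y_n
  y_{n+1}/y_n = 1 − 1/9z + 10/9z(1+1/4z) = 1 + z + 5/18z²
  R(z) = 1 + z + 5/18z².

Find x<0 with |R(x)|<1.
x=-0.96: |R|=0.2960
R=1: x+5/18x²=0 ⇒ x=−18/5=-3.6000; min R=1−1/(4·5/18)=0.1000>−1
Confirm numerically:
  x=-2.049: |R|=0.11722 <1
  x=-1.811: |R|=0.10003 <1
  x=-1.768: |R|=0.10028 <1
  x=-4.156: |R|=1.64187 >1
  x=-4.098: |R|=1.56689 >1
  x=-3.852: |R|=1.26964 >1
Interval (-3.6000, 0).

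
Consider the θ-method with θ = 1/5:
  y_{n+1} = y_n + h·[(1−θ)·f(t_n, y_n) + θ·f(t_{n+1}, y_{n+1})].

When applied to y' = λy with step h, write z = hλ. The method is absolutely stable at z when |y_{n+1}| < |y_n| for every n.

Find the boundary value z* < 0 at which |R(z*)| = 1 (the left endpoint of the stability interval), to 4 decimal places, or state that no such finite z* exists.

Test eqn y'=λy, z=hλ:
  y_{n+1} = y_n + z·[4/5·y_n + 1/5·y_{n+1}] ⇒ (1 − 1/5z)y_{n+1} = (1 + 4/5z)y_n
  R(z) = (1 + 4/5z)/(1 − 1/5z).

Find x<0 with |R(x)|<1.
x=-0.9: |R|=0.2373
R=−1: 1+4/5x = −1+1/5x ⇒ -3/5x=2 ⇒ x=2/(-3/5)=-3.3333
Confirm numerically:
  x=-3.116: |R|=0.91966 <1
  x=-1.748: |R|=0.29520 <1
  x=-1.465: |R|=0.13302 <1
  x=-3.906: |R|=1.19290 >1
  x=-3.893: |R|=1.18880 >1
  x=-3.625: |R|=1.10145 >1
Stable set (-3.3333, 0).

left endpoint -3.3333.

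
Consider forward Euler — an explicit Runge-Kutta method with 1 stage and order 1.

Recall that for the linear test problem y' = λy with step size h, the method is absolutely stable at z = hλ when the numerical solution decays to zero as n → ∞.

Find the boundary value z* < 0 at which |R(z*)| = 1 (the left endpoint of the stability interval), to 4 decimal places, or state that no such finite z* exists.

Test eqn y'=λy, z=hλ:
  order 1, 1-stage ⇒ R(z)=1+z
  (e.g. R(-1.64)=-0.64000, |R|=0.64000)

Solve |R(x)|<1 on ℝ⁻.
x=-1.64: |R|=0.6400
|R(-2.15)|=1.1500 |R(-1.72)|=0.7200 |R(-1.41)|=0.4100
Bisect:
  x_lo=-2.8099 |R|=1.8099  x_hi=-0.3401 |R|=0.6599
  mid=-1.57496 |R|=0.57496 →hi
  mid=-2.19241 |R|=1.19241 →lo
  mid=-1.88369 |R|=0.88369 →hi
  mid=-2.03805 |R|=1.03805 →lo
  mid=-1.96087 |R|=0.96087 →hi
  mid=-1.99946 |R|=0.99946 →hi
  mid=-2.01875 |R|=1.01875 →lo
  mid=-2.00911 |R|=1.00911 →lo
  ...
  [-2.00006,-1.99991] ⇒ x*=-2.0000
Stable set (-2.0000, 0).

z* = -2.0000.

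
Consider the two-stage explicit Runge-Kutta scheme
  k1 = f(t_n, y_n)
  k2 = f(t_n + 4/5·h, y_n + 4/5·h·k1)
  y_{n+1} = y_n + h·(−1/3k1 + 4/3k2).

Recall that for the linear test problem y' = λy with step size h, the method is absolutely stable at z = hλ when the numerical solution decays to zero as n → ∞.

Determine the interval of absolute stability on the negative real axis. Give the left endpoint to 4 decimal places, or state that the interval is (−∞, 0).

z∈(-0.9375,0).

Test eqn y'=λy, z=hλ:
  k1=λy_n ⇒ h·k1=z·y_n;  k2=λ(1+4/5z)y_n ⇒ h·k2=z(1+4/5z)y_n
  y_{n+1}/y_n = 1 − 1/3z + 4/3z(1+4/5z) = 1 + z + 16/15z²
  ⇒ R(z) = 1 + z + 16/15z².

Find x<0 with |R(x)|<1.
x=-0.6: |R|=0.7840
R=1: x+16/15x²=0 ⇒ x=−15/16=-0.9375; min R=1−1/(4·16/15)=0.7656>−1
Confirm numerically:
  x=-0.888: |R|=0.95311 <1
  x=-0.630: |R|=0.79336 <1
  x=-0.415: |R|=0.76871 <1
  x=-1.295: |R|=1.49383 >1
  x=-1.285: |R|=1.47631 >1
  x=-0.978: |R|=1.04225 >1
So |R|<1 on (-0.9375, 0).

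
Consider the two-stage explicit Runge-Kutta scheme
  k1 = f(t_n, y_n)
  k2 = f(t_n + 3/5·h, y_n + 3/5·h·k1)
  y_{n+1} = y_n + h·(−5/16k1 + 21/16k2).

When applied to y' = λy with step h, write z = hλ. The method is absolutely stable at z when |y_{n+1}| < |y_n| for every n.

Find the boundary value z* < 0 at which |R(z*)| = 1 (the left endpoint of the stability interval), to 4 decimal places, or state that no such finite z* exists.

left endpoint -1.2698.

Set f=λy, z=hλ:
  k1=λy_n ⇒ h·k1=z·y_n;  k2=λ(1+3/5z)y_n ⇒ h·k2=z(1+3/5z)y_n
  y_{n+1}/y_n = 1 − 5/16z + 21/16z(1+3/5z) = 1 + z + 63/80z²
  ⇒ R(z) = 1 + z + 63/80z².

Need |R(x)|<1, x<0.
x=-1.08: |R|=0.8385
R=1: x+63/80x²=0 ⇒ x=−80/63=-1.2698; min R=1−1/(4·63/80)=0.6825>−1
Confirm numerically:
  x=-0.980: |R|=0.77631 <1
  x=-0.740: |R|=0.69124 <1
  x=-0.683: |R|=0.68436 <1
  x=-1.630: |R|=1.46231 >1
  x=-1.338: |R|=1.07182 >1
  x=-1.314: |R|=1.04569 >1
Interval (-1.2698, 0).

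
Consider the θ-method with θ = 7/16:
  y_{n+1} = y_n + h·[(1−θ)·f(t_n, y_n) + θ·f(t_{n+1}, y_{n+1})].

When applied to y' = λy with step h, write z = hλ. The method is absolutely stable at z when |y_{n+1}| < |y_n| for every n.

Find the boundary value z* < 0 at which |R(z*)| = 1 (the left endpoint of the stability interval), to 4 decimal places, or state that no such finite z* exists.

On y'=λy, z=hλ:
  y_{n+1} = y_n + z·[9/16·y_n + 7/16·y_{n+1}] ⇒ (1 − 7/16z)y_{n+1} = (1 + 9/16z)y_n
  ⇒ R(z) = (1 + 9/16z)/(1 − 7/16z).

Find x<0 with |R(x)|<1.
x=-1.15: |R|=0.2349
R=−1: 1+9/16x = −1+7/16x ⇒ -1/8x=2 ⇒ x=2/(-1/8)=-16.0000
Confirm numerically:
  x=-14.744: |R|=0.97893 <1
  x=-12.510: |R|=0.93261 <1
  x=-10.097: |R|=0.86380 <1
  x=-16.468: |R|=1.00713 >1
  x=-16.333: |R|=1.00511 >1
  x=-16.052: |R|=1.00081 >1
So |R|<1 on (-16.0000, 0).

z* = -16.0000.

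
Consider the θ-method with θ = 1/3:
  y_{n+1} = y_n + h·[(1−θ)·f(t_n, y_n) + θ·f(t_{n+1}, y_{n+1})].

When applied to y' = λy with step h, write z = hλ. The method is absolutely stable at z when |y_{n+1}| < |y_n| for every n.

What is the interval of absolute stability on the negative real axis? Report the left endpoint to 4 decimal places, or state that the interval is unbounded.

(-6.0000, 0).

On y'=λy, z=hλ:
  y_{n+1} = y_n + z·[2/3·y_n + 1/3·y_{n+1}] ⇒ (1 − 1/3z)y_{n+1} = (1 + 2/3z)y_n
  Hence R(z) = (1 + 2/3z)/(1 − 1/3z).

Solve |R(x)|<1 on ℝ⁻.
x=-0.5: |R|=0.5714
R=−1: 1+2/3x = −1+1/3x ⇒ -1/3x=2 ⇒ x=2/(-1/3)=-6.0000
Confirm numerically:
  x=-5.734: |R|=0.96954 <1
  x=-5.624: |R|=0.95640 <1
  x=-3.980: |R|=0.71060 <1
  x=-3.432: |R|=0.60075 <1
  x=-6.452: |R|=1.04782 >1
  x=-6.290: |R|=1.03122 >1
So |R|<1 on (-6.0000, 0).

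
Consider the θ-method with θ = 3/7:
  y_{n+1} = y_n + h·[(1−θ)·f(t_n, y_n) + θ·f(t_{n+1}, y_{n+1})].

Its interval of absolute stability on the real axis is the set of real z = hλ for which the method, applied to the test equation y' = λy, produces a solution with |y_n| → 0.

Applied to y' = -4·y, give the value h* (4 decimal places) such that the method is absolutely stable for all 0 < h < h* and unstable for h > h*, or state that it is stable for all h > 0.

On y'=λy, z=hλ:
  y_{n+1} = y_n + z·[4/7·y_n + 3/7·y_{n+1}] ⇒ (1 − 3/7z)y_{n+1} = (1 + 4/7z)y_n
  Hence R(z) = (1 + 4/7z)/(1 − 3/7z).

Solve |R(x)|<1 on ℝ⁻.
x=-1.47: |R|=0.0982
R=−1: 1+4/7x = −1+3/7x ⇒ -1/7x=2 ⇒ x=2/(-1/7)=-14.0000
Confirm numerically:
  x=-9.545: |R|=0.87498 <1
  x=-9.156: |R|=0.85946 <1
  x=-8.540: |R|=0.83262 <1
  x=-14.479: |R|=1.00950 >1
  x=-14.090: |R|=1.00183 >1
So |R|<1 on (-14.0000, 0).

(-14.0000,0); λ=-4 ⇒ h* = (14)/4 = 3.5000.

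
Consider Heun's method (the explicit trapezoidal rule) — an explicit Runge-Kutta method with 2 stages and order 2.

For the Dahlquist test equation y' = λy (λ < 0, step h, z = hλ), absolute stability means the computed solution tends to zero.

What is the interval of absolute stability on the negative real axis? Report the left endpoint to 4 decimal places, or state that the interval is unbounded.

Test eqn y'=λy, z=hλ:
  order 2, 2-stage ⇒ R(z)=1+z+z^2/2
  (e.g. R(-0.34)=0.71780, |R|=0.71780)

Solve |R(x)|<1 on ℝ⁻.
x=-0.34: |R|=0.7178
|R(-2.35)|=1.4113 |R(-1.77)|=0.7964 |R(-1.11)|=0.5060
Bisect:
  x_lo=-2.8199 |R|=2.1560  x_hi=-0.1312 |R|=0.8774
  mid=-1.47553 |R|=0.61306 →hi
  mid=-2.14771 |R|=1.15862 →lo
  mid=-1.81162 |R|=0.82936 →hi
  mid=-1.97966 |R|=0.97987 →hi
  mid=-2.06369 |R|=1.06571 →lo
  mid=-2.02168 |R|=1.02191 →lo
  mid=-2.00067 |R|=1.00067 →lo
  ...
  [-2.00001,-1.99985] ⇒ x*=-2.0000
Stable set (-2.0000, 0).

(-2.0000, 0).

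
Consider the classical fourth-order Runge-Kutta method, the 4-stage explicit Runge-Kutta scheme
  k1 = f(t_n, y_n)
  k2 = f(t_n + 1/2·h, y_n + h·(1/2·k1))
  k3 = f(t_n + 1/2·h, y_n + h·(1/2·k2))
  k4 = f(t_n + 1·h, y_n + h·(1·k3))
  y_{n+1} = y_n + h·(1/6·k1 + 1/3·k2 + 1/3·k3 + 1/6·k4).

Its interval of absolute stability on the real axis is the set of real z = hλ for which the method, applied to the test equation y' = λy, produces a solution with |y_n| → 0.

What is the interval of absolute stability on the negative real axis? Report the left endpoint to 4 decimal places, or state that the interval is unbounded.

On y'=λy, z=hλ:
  order 4, 4-stage ⇒ R(z)=1+z+z^2/2+z^3/6+z^4/24
  (e.g. R(-1.72)=0.27580, |R|=0.27580)

Need |R(x)|<1, x<0.
x=-1.72: |R|=0.2758
|R(-2.09)|=0.3675 |R(-1.94)|=0.3151 |R(-0.64)|=0.5281
Bisect:
  x_lo=-3.5963 |R|=3.0881  x_hi=-0.0812 |R|=0.9220
  mid=-1.83874 |R|=0.29191 →hi
  mid=-2.71753 |R|=0.90255 →hi
  mid=-3.15692 |R|=1.72094 →lo
  mid=-2.93723 |R|=1.25430 →lo
  mid=-2.82738 |R|=1.06533 →lo
  mid=-2.77246 |R|=0.98082 →hi
  mid=-2.79992 |R|=1.02227 →lo
  mid=-2.78619 |R|=1.00135 →lo
  mid=-2.77932 |R|=0.99103 →hi
  mid=-2.78275 |R|=0.99618 →hi
  ...
  [-2.78533,-2.78511] ⇒ x*=-2.7853
Stable set (-2.7853, 0).

(-2.7853, 0).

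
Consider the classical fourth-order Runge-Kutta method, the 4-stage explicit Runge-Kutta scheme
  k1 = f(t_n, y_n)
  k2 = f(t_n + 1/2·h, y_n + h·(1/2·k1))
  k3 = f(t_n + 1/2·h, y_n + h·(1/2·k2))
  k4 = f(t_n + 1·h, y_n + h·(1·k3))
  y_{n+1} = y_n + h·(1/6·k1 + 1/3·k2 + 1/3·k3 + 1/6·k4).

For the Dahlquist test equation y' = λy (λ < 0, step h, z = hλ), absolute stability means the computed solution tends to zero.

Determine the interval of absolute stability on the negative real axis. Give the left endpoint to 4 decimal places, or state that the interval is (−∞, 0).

With y'=λy (z=hλ):
  order 4, 4-stage ⇒ R(z)=1+z+z^2/2+z^3/6+z^4/24
  (e.g. R(-0.68)=0.50770, |R|=0.50770)

Need |R(x)|<1, x<0.
x=-0.68: |R|=0.5077
|R(-2.78)|=0.9920 |R(-2.22)|=0.4327 |R(-1.35)|=0.2896
Bisect:
  x_lo=-3.2807 |R|=2.0426  x_hi=-0.3411 |R|=0.7110
  mid=-1.81091 |R|=0.28711 →hi
  mid=-2.54583 |R|=0.69504 →hi
  mid=-2.91329 |R|=1.21076 →lo
  mid=-2.72956 |R|=0.91917 →hi
  mid=-2.82142 |R|=1.05585 →lo
  mid=-2.77549 |R|=0.98532 →hi
  mid=-2.79845 |R|=1.02002 →lo
  ...
  [-2.78536,-2.78518] ⇒ x*=-2.7853
Stable set (-2.7853, 0).

z∈(-2.7853,0).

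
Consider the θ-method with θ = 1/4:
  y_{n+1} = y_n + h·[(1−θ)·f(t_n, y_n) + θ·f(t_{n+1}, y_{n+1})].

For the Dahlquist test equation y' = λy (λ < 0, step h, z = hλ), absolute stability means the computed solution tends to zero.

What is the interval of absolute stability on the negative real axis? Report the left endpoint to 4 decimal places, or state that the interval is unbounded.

(-4.0000, 0).

With y'=λy (z=hλ):
  y_{n+1} = y_n + z·[3/4·y_n + 1/4·y_{n+1}] ⇒ (1 − 1/4z)y_{n+1} = (1 + 3/4z)y_n
  so R(z) = (1 + 3/4z)/(1 − 1/4z).

Find x<0 with |R(x)|<1.
x=-0.95: |R|=0.2323
R=−1: 1+3/4x = −1+1/4x ⇒ -1/2x=2 ⇒ x=2/(-1/2)=-4.0000
Confirm numerically:
  x=-3.832: |R|=0.95710 <1
  x=-3.294: |R|=0.80642 <1
  x=-3.067: |R|=0.73596 <1
  x=-4.334: |R|=1.08015 >1
  x=-4.197: |R|=1.04807 >1
  x=-4.117: |R|=1.02883 >1
Interval (-4.0000, 0).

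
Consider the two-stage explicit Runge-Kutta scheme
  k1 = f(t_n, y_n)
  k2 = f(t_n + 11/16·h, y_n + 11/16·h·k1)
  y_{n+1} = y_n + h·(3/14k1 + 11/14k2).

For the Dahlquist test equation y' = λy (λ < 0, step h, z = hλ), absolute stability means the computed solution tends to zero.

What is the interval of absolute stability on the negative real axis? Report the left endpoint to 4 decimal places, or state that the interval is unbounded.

Set f=λy, z=hλ:
  k1=λy_n ⇒ h·k1=z·y_n;  k2=λ(1+11/16z)y_n ⇒ h·k2=z(1+11/16z)y_n
  y_{n+1}/y_n = 1 + 3/14z + 11/14z(1+11/16z) = 1 + z + 121/224z²
  R(z) = 1 + z + 121/224z².

Find x<0 with |R(x)|<1.
x=-0.32: |R|=0.7353
R=1: x+121/224x²=0 ⇒ x=−224/121=-1.8512; min R=1−1/(4·121/224)=0.5372>−1
Confirm numerically:
  x=-1.813: |R|=0.96255 <1
  x=-1.168: |R|=0.56892 <1
  x=-1.044: |R|=0.54476 <1
  x=-0.790: |R|=0.54713 <1
  x=-2.242: |R|=1.47324 >1
  x=-2.022: |R|=1.18651 >1
Stable set (-1.8512, 0).

(-1.8512, 0).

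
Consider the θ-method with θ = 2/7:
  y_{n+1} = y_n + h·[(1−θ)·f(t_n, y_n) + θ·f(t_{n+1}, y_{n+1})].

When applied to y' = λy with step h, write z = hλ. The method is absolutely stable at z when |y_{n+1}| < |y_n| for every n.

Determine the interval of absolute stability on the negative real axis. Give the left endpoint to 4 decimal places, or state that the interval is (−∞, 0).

(-4.6667, 0).

Test eqn y'=λy, z=hλ:
  y_{n+1} = y_n + z·[5/7·y_n + 2/7·y_{n+1}] ⇒ (1 − 2/7z)y_{n+1} = (1 + 5/7z)y_n
  Hence R(z) = (1 + 5/7z)/(1 − 2/7z).

Need |R(x)|<1, x<0.
x=-0.46: |R|=0.5934
R=−1: 1+5/7x = −1+2/7x ⇒ -3/7x=2 ⇒ x=2/(-3/7)=-4.6667
Confirm numerically:
  x=-3.556: |R|=0.76389 <1
  x=-2.535: |R|=0.47017 <1
  x=-2.286: |R|=0.38282 <1
  x=-5.037: |R|=1.06507 >1
  x=-4.854: |R|=1.03364 >1
Interval (-4.6667, 0).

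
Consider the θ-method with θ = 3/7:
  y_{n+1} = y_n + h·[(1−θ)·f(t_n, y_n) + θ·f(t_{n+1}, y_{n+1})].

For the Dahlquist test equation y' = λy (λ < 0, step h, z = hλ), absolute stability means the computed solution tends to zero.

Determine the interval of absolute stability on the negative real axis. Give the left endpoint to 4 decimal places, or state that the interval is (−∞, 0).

Test eqn y'=λy, z=hλ:
  y_{n+1} = y_n + z·[4/7·y_n + 3/7·y_{n+1}] ⇒ (1 − 3/7z)y_{n+1} = (1 + 4/7z)y_n
  R(z) = (1 + 4/7z)/(1 − 3/7z).

Find x<0 with |R(x)|<1.
x=-0.59: |R|=0.5291
R=−1: 1+4/7x = −1+3/7x ⇒ -1/7x=2 ⇒ x=2/(-1/7)=-14.0000
Confirm numerically:
  x=-9.168: |R|=0.85996 <1
  x=-7.974: |R|=0.80512 <1
  x=-7.354: |R|=0.77132 <1
  x=-14.471: |R|=1.00934 >1
  x=-14.230: |R|=1.00463 >1
So |R|<1 on (-14.0000, 0).

z∈(-14.0000,0).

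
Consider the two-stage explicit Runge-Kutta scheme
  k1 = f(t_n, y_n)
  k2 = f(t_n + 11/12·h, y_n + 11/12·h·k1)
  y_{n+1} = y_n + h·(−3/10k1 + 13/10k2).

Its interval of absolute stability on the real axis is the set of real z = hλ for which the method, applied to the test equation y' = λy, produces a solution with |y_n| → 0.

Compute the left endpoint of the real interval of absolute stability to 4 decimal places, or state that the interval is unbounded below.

z* = -0.8392.

Set f=λy, z=hλ:
  k1=λy_n ⇒ h·k1=z·y_n;  k2=λ(1+11/12z)y_n ⇒ h·k2=z(1+11/12z)y_n
  y_{n+1}/y_n = 1 − 3/10z + 13/10z(1+11/12z) = 1 + z + 143/120z²
  R(z) = 1 + z + 143/120z².

Find x<0 with |R(x)|<1.
x=-0.63: |R|=0.8430
R=1: x+143/120x²=0 ⇒ x=−120/143=-0.8392; min R=1−1/(4·143/120)=0.7902>−1
Confirm numerically:
  x=-0.642: |R|=0.84916 <1
  x=-0.583: |R|=0.82203 <1
  x=-0.453: |R|=0.79154 <1
  x=-0.970: |R|=1.15124 >1
  x=-0.893: |R|=1.05729 >1
Stable set (-0.8392, 0).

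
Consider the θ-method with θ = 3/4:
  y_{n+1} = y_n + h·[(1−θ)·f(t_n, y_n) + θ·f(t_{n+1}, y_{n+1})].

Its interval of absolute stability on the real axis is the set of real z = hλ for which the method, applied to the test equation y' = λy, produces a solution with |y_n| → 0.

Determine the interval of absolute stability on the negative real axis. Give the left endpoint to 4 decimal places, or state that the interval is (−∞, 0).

unbounded; (−∞, 0).

Set f=λy, z=hλ:
  y_{n+1} = y_n + z·[1/4·y_n + 3/4·y_{n+1}] ⇒ (1 − 3/4z)y_{n+1} = (1 + 1/4z)y_n
  so R(z) = (1 + 1/4z)/(1 − 3/4z).

Find x<0 with |R(x)|<1.
x=-1.15: |R|=0.3826
x=-2: |R|=0.2000
x=-10: |R|=0.1765
x=-100: |R|=0.3158
θ=3/4≥1/2 ⇒ |1+1/4x|<|1−3/4x| ∀x<0 ⇒ stable on all of ℝ⁻.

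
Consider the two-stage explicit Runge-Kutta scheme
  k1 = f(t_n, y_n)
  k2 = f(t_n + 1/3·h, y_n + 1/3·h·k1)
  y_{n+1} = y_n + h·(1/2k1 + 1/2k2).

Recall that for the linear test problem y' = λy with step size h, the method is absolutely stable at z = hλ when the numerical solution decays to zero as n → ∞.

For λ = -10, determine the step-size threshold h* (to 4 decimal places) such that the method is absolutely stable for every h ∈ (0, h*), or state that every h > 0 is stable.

(-6.0000,0); λ=-10 ⇒ h* = (6)/10 = 0.6000.

Set f=λy, z=hλ:
  k1=λy_n ⇒ h·k1=z·y_n;  k2=λ(1+1/3z)y_n ⇒ h·k2=z(1+1/3z)y_n
  y_{n+1}/y_n = 1 + 1/2z + 1/2z(1+1/3z) = 1 + z + 1/6z²
  R(z) = 1 + z + 1/6z².

Find x<0 with |R(x)|<1.
x=-1.31: |R|=0.0240
R=1: x+1/6x²=0 ⇒ x=−6=-6.0000; min R=1−1/(4·1/6)=-0.5000>−1
Confirm numerically:
  x=-4.624: |R|=0.06044 <1
  x=-3.847: |R|=0.38043 <1
  x=-3.416: |R|=0.47116 <1
  x=-6.265: |R|=1.27670 >1
  x=-6.183: |R|=1.18858 >1
  x=-6.064: |R|=1.06468 >1
Stable set (-6.0000, 0).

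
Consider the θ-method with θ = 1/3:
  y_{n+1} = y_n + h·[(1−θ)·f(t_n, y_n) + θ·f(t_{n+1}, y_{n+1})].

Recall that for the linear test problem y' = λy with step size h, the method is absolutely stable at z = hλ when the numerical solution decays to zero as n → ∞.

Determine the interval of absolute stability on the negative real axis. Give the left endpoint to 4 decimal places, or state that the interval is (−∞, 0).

z∈(-6.0000,0).

Set f=λy, z=hλ:
  y_{n+1} = y_n + z·[2/3·y_n + 1/3·y_{n+1}] ⇒ (1 − 1/3z)y_{n+1} = (1 + 2/3z)y_n
  ⇒ R(z) = (1 + 2/3z)/(1 − 1/3z).

Solve |R(x)|<1 on ℝ⁻.
x=-1.16: |R|=0.1635
R=−1: 1+2/3x = −1+1/3x ⇒ -1/3x=2 ⇒ x=2/(-1/3)=-6.0000
Confirm numerically:
  x=-5.270: |R|=0.91173 <1
  x=-5.179: |R|=0.89962 <1
  x=-4.161: |R|=0.74319 <1
  x=-3.346: |R|=0.58178 <1
  x=-6.159: |R|=1.01736 >1
  x=-6.082: |R|=1.00903 >1
So |R|<1 on (-6.0000, 0).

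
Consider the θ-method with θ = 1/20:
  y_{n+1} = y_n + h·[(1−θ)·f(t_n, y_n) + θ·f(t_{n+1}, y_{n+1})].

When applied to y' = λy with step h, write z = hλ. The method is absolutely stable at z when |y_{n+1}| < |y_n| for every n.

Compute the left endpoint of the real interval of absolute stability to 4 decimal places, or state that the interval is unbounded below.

On y'=λy, z=hλ:
  y_{n+1} = y_n + z·[19/20·y_n + 1/20·y_{n+1}] ⇒ (1 − 1/20z)y_{n+1} = (1 + 19/20z)y_n
  Hence R(z) = (1 + 19/20z)/(1 − 1/20z).

Boundary: |R(x)|=1, x<0.
x=-1.71: |R|=0.5753
R=−1: 1+19/20x = −1+1/20x ⇒ -9/10x=2 ⇒ x=2/(-9/10)=-2.2222
Confirm numerically:
  x=-2.025: |R|=0.83882 <1
  x=-1.222: |R|=0.15164 <1
  x=-1.195: |R|=0.12762 <1
  x=-2.694: |R|=1.37420 >1
  x=-2.461: |R|=1.19135 >1
  x=-2.457: |R|=1.18818 >1
So |R|<1 on (-2.2222, 0).

left endpoint -2.2222.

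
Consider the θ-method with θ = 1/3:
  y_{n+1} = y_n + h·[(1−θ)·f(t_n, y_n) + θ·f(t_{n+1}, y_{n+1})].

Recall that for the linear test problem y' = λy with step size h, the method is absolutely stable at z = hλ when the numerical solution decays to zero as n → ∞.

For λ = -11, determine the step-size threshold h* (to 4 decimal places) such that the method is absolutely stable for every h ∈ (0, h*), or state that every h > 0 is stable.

(-6.0000,0); λ=-11 ⇒ h* = (6)/11 = 0.5455.

Test eqn y'=λy, z=hλ:
  y_{n+1} = y_n + z·[2/3·y_n + 1/3·y_{n+1}] ⇒ (1 − 1/3z)y_{n+1} = (1 + 2/3z)y_n
  so R(z) = (1 + 2/3z)/(1 − 1/3z).

Find x<0 with |R(x)|<1.
x=-0.93: |R|=0.2901
R=−1: 1+2/3x = −1+1/3x ⇒ -1/3x=2 ⇒ x=2/(-1/3)=-6.0000
Confirm numerically:
  x=-4.215: |R|=0.75260 <1
  x=-3.532: |R|=0.62217 <1
  x=-2.981: |R|=0.49523 <1
  x=-6.526: |R|=1.05522 >1
  x=-6.074: |R|=1.00816 >1
Interval (-6.0000, 0).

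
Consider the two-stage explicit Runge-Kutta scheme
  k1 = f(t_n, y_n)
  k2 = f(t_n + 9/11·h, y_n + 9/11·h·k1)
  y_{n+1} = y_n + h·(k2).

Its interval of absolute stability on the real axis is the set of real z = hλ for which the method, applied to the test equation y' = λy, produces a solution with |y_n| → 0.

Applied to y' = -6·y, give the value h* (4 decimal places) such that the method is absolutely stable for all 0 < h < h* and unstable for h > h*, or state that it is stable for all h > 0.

(-1.2222,0); λ=-6 ⇒ h* = (11/9)/6 = 0.2037.

With y'=λy (z=hλ):
  k1=λy_n ⇒ h·k1=z·y_n;  k2=λ(1+9/11z)y_n ⇒ h·k2=z(1+9/11z)y_n
  y_{n+1}/y_n = 1 + z(1+9/11z) = 1 + z + 9/11z²
  so R(z) = 1 + z + 9/11z².

Boundary: |R(x)|=1, x<0.
x=-1.11: |R|=0.8981
R=1: x+9/11x²=0 ⇒ x=−11/9=-1.2222; min R=1−1/(4·9/11)=0.6944>−1
Confirm numerically:
  x=-0.892: |R|=0.75900 <1
  x=-0.707: |R|=0.70197 <1
  x=-0.678: |R|=0.69811 <1
  x=-0.592: |R|=0.69474 <1
  x=-1.737: |R|=1.73159 >1
  x=-1.355: |R|=1.14720 >1
  x=-1.247: |R|=1.02528 >1
Stable set (-1.2222, 0).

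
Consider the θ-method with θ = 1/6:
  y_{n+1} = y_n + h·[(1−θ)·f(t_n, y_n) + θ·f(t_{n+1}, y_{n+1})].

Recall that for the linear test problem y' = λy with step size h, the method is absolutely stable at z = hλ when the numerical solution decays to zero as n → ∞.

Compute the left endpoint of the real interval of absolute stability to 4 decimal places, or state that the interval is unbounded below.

left endpoint -3.0000.

On y'=λy, z=hλ:
  y_{n+1} = y_n + z·[5/6·y_n + 1/6·y_{n+1}] ⇒ (1 − 1/6z)y_{n+1} = (1 + 5/6z)y_n
  ⇒ R(z) = (1 + 5/6z)/(1 − 1/6z).

Solve |R(x)|<1 on ℝ⁻.
x=-1.47: |R|=0.1807
R=−1: 1+5/6x = −1+1/6x ⇒ -2/3x=2 ⇒ x=2/(-2/3)=-3.0000
Confirm numerically:
  x=-2.864: |R|=0.93863 <1
  x=-2.274: |R|=0.64902 <1
  x=-1.867: |R|=0.42392 <1
  x=-1.247: |R|=0.03243 <1
  x=-3.542: |R|=1.22721 >1
  x=-3.198: |R|=1.08611 >1
  x=-3.113: |R|=1.04960 >1
Interval (-3.0000, 0).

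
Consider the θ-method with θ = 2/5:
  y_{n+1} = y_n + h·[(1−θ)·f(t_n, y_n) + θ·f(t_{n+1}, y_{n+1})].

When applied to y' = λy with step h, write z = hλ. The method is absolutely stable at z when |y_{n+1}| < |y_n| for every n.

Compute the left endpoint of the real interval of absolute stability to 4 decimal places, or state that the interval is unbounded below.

z* = -10.0000.

On y'=λy, z=hλ:
  y_{n+1} = y_n + z·[3/5·y_n + 2/5·y_{n+1}] ⇒ (1 − 2/5z)y_{n+1} = (1 + 3/5z)y_n
  so R(z) = (1 + 3/5z)/(1 − 2/5z).

Find x<0 with |R(x)|<1.
x=-0.81: |R|=0.3882
R=−1: 1+3/5x = −1+2/5x ⇒ -1/5x=2 ⇒ x=2/(-1/5)=-10.0000
Confirm numerically:
  x=-5.667: |R|=0.73473 <1
  x=-4.226: |R|=0.57077 <1
  x=-4.065: |R|=0.54798 <1
  x=-10.455: |R|=1.01756 >1
  x=-10.115: |R|=1.00456 >1
Stable set (-10.0000, 0).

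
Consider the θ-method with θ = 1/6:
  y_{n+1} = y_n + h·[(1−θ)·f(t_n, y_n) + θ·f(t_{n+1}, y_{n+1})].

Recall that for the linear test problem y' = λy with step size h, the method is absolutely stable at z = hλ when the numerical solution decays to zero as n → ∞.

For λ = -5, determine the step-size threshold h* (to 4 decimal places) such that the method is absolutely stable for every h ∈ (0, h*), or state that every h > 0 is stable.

(-3.0000,0); λ=-5 ⇒ h* = (3)/5 = 0.6000.

With y'=λy (z=hλ):
  y_{n+1} = y_n + z·[5/6·y_n + 1/6·y_{n+1}] ⇒ (1 − 1/6z)y_{n+1} = (1 + 5/6z)y_n
  Hence R(z) = (1 + 5/6z)/(1 − 1/6z).

Find x<0 with |R(x)|<1.
x=-1.42: |R|=0.1482
R=−1: 1+5/6x = −1+1/6x ⇒ -2/3x=2 ⇒ x=2/(-2/3)=-3.0000
Confirm numerically:
  x=-1.809: |R|=0.38993 <1
  x=-1.651: |R|=0.29473 <1
  x=-1.339: |R|=0.09470 <1
  x=-3.515: |R|=1.21650 >1
  x=-3.181: |R|=1.07886 >1
So |R|<1 on (-3.0000, 0).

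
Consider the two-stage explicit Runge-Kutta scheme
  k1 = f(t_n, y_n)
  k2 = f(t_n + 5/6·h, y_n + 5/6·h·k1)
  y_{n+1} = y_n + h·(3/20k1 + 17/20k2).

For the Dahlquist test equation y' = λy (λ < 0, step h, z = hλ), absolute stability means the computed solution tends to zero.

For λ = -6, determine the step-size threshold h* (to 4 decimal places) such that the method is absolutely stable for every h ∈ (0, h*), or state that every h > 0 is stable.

On y'=λy, z=hλ:
  k1=λy_n ⇒ h·k1=z·y_n;  k2=λ(1+5/6z)y_n ⇒ h·k2=z(1+5/6z)y_n
  y_{n+1}/y_n = 1 + 3/20z + 17/20z(1+5/6z) = 1 + z + 17/24z²
  Hence R(z) = 1 + z + 17/24z².

Boundary: |R(x)|=1, x<0.
x=-0.62: |R|=0.6523
R=1: x+17/24x²=0 ⇒ x=−24/17=-1.4118; min R=1−1/(4·17/24)=0.6471>−1
Confirm numerically:
  x=-1.305: |R|=0.90131 <1
  x=-1.033: |R|=0.72285 <1
  x=-0.567: |R|=0.66072 <1
  x=-1.855: |R|=1.58239 >1
  x=-1.577: |R|=1.18457 >1
  x=-1.453: |R|=1.04244 >1
So |R|<1 on (-1.4118, 0).

(-1.4118,0); λ=-6 ⇒ h* = (24/17)/6 = 0.2353.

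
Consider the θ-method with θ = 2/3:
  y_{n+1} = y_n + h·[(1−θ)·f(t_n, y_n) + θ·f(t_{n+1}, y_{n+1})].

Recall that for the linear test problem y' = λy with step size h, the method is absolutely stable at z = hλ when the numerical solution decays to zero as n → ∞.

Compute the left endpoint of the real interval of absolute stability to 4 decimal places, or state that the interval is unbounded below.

With y'=λy (z=hλ):
  y_{n+1} = y_n + z·[1/3·y_n + 2/3·y_{n+1}] ⇒ (1 − 2/3z)y_{n+1} = (1 + 1/3z)y_n
  ⇒ R(z) = (1 + 1/3z)/(1 − 2/3z).

Solve |R(x)|<1 on ℝ⁻.
x=-0.59: |R|=0.5766
x=-2: |R|=0.1429
x=-10: |R|=0.3043
x=-100: |R|=0.4778
θ=2/3≥1/2 ⇒ |1+1/3x|<|1−2/3x| ∀x<0 ⇒ stable on all of ℝ⁻.

(−∞, 0) — no finite endpoint.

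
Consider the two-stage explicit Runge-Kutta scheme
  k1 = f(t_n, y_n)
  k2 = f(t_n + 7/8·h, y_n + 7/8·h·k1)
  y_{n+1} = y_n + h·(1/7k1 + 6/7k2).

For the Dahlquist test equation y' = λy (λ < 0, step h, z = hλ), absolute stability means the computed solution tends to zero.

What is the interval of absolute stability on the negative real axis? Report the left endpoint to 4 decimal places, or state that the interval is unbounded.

z∈(-1.3333,0).

Set f=λy, z=hλ:
  k1=λy_n ⇒ h·k1=z·y_n;  k2=λ(1+7/8z)y_n ⇒ h·k2=z(1+7/8z)y_n
  y_{n+1}/y_n = 1 + 1/7z + 6/7z(1+7/8z) = 1 + z + 3/4z²
  so R(z) = 1 + z + 3/4z².

Boundary: |R(x)|=1, x<0.
x=-0.68: |R|=0.6668
R=1: x+3/4x²=0 ⇒ x=−4/3=-1.3333; min R=1−1/(4·3/4)=0.6667>−1
Confirm numerically:
  x=-1.204: |R|=0.88321 <1
  x=-0.844: |R|=0.69025 <1
  x=-0.610: |R|=0.66908 <1
  x=-0.608: |R|=0.66925 <1
  x=-1.611: |R|=1.33549 >1
  x=-1.464: |R|=1.14347 >1
  x=-1.389: |R|=1.05799 >1
Interval (-1.3333, 0).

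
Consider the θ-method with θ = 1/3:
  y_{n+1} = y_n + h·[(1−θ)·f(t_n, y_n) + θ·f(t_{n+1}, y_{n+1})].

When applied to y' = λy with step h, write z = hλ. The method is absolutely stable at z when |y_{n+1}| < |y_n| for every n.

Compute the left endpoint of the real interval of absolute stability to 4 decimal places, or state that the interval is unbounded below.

With y'=λy (z=hλ):
  y_{n+1} = y_n + z·[2/3·y_n + 1/3·y_{n+1}] ⇒ (1 − 1/3z)y_{n+1} = (1 + 2/3z)y_n
  Hence R(z) = (1 + 2/3z)/(1 − 1/3z).

Solve |R(x)|<1 on ℝ⁻.
x=-1.68: |R|=0.0769
R=−1: 1+2/3x = −1+1/3x ⇒ -1/3x=2 ⇒ x=2/(-1/3)=-6.0000
Confirm numerically:
  x=-5.892: |R|=0.98785 <1
  x=-3.636: |R|=0.64376 <1
  x=-2.948: |R|=0.48689 <1
  x=-2.882: |R|=0.46991 <1
  x=-6.351: |R|=1.03754 >1
  x=-6.308: |R|=1.03309 >1
  x=-6.170: |R|=1.01854 >1
Interval (-6.0000, 0).

left endpoint -6.0000.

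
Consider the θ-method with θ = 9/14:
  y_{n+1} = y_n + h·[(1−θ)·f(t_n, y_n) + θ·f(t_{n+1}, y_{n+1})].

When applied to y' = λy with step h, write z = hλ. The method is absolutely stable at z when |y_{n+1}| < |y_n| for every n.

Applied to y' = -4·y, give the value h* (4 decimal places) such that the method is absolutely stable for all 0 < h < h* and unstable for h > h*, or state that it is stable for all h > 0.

unbounded; (−∞, 0). Any h>0 works for λ=-4.

Set f=λy, z=hλ:
  y_{n+1} = y_n + z·[5/14·y_n + 9/14·y_{n+1}] ⇒ (1 − 9/14z)y_{n+1} = (1 + 5/14z)y_n
  Hence R(z) = (1 + 5/14z)/(1 − 9/14z).

Need |R(x)|<1, x<0.
x=-0.34: |R|=0.7210
x=-2: |R|=0.1250
x=-10: |R|=0.3462
x=-100: |R|=0.5317
θ=9/14≥1/2 ⇒ |1+5/14x|<|1−9/14x| ∀x<0 ⇒ stable on all of ℝ⁻.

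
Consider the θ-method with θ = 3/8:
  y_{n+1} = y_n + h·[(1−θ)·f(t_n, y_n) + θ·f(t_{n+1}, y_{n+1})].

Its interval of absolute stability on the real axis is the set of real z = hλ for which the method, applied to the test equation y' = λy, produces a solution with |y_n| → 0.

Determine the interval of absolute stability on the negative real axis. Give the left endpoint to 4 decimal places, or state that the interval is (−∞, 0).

Test eqn y'=λy, z=hλ:
  y_{n+1} = y_n + z·[5/8·y_n + 3/8·y_{n+1}] ⇒ (1 − 3/8z)y_{n+1} = (1 + 5/8z)y_n
  Hence R(z) = (1 + 5/8z)/(1 − 3/8z).

Boundary: |R(x)|=1, x<0.
x=-1.02: |R|=0.2622
R=−1: 1+5/8x = −1+3/8x ⇒ -1/4x=2 ⇒ x=2/(-1/4)=-8.0000
Confirm numerically:
  x=-5.594: |R|=0.80583 <1
  x=-4.761: |R|=0.70929 <1
  x=-4.282: |R|=0.64329 <1
  x=-8.543: |R|=1.03229 >1
  x=-8.369: |R|=1.02229 >1
Stable set (-8.0000, 0).

z∈(-8.0000,0).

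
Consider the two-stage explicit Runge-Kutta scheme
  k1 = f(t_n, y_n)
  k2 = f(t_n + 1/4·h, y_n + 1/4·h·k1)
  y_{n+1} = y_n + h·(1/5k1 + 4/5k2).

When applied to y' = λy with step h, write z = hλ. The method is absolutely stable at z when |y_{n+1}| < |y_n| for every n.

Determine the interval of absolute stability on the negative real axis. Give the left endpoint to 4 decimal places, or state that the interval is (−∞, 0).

Test eqn y'=λy, z=hλ:
  k1=λy_n ⇒ h·k1=z·y_n;  k2=λ(1+1/4z)y_n ⇒ h·k2=z(1+1/4z)y_n
  y_{n+1}/y_n = 1 + 1/5z + 4/5z(1+1/4z) = 1 + z + 1/5z²
  Hence R(z) = 1 + z + 1/5z².

Boundary: |R(x)|=1, x<0.
x=-1.33: |R|=0.0238
R=1: x+1/5x²=0 ⇒ x=−5=-5.0000; min R=1−1/(4·1/5)=-0.2500>−1
Confirm numerically:
  x=-4.150: |R|=0.29450 <1
  x=-4.044: |R|=0.22679 <1
  x=-2.026: |R|=0.20506 <1
  x=-5.351: |R|=1.37564 >1
  x=-5.197: |R|=1.20476 >1
  x=-5.062: |R|=1.06277 >1
Stable set (-5.0000, 0).

z∈(-5.0000,0).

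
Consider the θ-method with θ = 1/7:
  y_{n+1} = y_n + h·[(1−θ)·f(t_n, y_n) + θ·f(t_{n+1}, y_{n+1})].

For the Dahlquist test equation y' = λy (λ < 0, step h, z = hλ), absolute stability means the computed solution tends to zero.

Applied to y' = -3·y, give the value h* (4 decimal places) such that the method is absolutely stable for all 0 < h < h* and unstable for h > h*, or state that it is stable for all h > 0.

(-2.8000,0); λ=-3 ⇒ h* = (14/5)/3 = 0.9333.

On y'=λy, z=hλ:
  y_{n+1} = y_n + z·[6/7·y_n + 1/7·y_{n+1}] ⇒ (1 − 1/7z)y_{n+1} = (1 + 6/7z)y_n
  so R(z) = (1 + 6/7z)/(1 − 1/7z).

Need |R(x)|<1, x<0.
x=-0.87: |R|=0.2262
R=−1: 1+6/7x = −1+1/7x ⇒ -5/7x=2 ⇒ x=2/(-5/7)=-2.8000
Confirm numerically:
  x=-2.612: |R|=0.90221 <1
  x=-2.018: |R|=0.56642 <1
  x=-1.495: |R|=0.23190 <1
  x=-3.281: |R|=1.23393 >1
  x=-2.956: |R|=1.07834 >1
  x=-2.870: |R|=1.03546 >1
Interval (-2.8000, 0).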